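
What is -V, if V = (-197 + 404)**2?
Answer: -42849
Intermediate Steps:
V = 42849 (V = 207**2 = 42849)
-V = -1*42849 = -42849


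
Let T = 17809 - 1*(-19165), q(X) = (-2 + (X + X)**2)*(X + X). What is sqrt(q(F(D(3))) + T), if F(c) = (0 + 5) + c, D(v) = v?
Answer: 17*sqrt(142) ≈ 202.58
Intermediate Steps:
F(c) = 5 + c
q(X) = 2*X*(-2 + 4*X**2) (q(X) = (-2 + (2*X)**2)*(2*X) = (-2 + 4*X**2)*(2*X) = 2*X*(-2 + 4*X**2))
T = 36974 (T = 17809 + 19165 = 36974)
sqrt(q(F(D(3))) + T) = sqrt((-4*(5 + 3) + 8*(5 + 3)**3) + 36974) = sqrt((-4*8 + 8*8**3) + 36974) = sqrt((-32 + 8*512) + 36974) = sqrt((-32 + 4096) + 36974) = sqrt(4064 + 36974) = sqrt(41038) = 17*sqrt(142)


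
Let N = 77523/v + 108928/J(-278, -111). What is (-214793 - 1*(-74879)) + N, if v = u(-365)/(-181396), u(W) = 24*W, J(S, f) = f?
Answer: 3207029747/2190 ≈ 1.4644e+6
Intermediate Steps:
v = 2190/45349 (v = (24*(-365))/(-181396) = -8760*(-1/181396) = 2190/45349 ≈ 0.048292)
N = 3513441407/2190 (N = 77523/(2190/45349) + 108928/(-111) = 77523*(45349/2190) + 108928*(-1/111) = 1171863509/730 - 2944/3 = 3513441407/2190 ≈ 1.6043e+6)
(-214793 - 1*(-74879)) + N = (-214793 - 1*(-74879)) + 3513441407/2190 = (-214793 + 74879) + 3513441407/2190 = -139914 + 3513441407/2190 = 3207029747/2190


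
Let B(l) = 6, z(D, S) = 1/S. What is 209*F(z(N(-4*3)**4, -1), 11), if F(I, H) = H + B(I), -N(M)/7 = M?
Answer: 3553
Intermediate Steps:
N(M) = -7*M
F(I, H) = 6 + H (F(I, H) = H + 6 = 6 + H)
209*F(z(N(-4*3)**4, -1), 11) = 209*(6 + 11) = 209*17 = 3553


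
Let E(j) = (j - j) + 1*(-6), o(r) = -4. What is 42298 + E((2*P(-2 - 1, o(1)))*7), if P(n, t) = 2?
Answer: 42292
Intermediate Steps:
E(j) = -6 (E(j) = 0 - 6 = -6)
42298 + E((2*P(-2 - 1, o(1)))*7) = 42298 - 6 = 42292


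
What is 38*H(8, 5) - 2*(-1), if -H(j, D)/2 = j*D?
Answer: -3038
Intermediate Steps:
H(j, D) = -2*D*j (H(j, D) = -2*j*D = -2*D*j)
38*H(8, 5) - 2*(-1) = 38*(-2*5*8) - 2*(-1) = 38*(-80) + 2 = -3040 + 2 = -3038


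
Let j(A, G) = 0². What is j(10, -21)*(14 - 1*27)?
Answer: 0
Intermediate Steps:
j(A, G) = 0
j(10, -21)*(14 - 1*27) = 0*(14 - 1*27) = 0*(14 - 27) = 0*(-13) = 0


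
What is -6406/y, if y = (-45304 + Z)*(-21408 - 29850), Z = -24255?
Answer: -3203/1782727611 ≈ -1.7967e-6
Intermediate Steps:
y = 3565455222 (y = (-45304 - 24255)*(-21408 - 29850) = -69559*(-51258) = 3565455222)
-6406/y = -6406/3565455222 = -6406*1/3565455222 = -3203/1782727611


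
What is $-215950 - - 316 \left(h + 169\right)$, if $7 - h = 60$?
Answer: $-179294$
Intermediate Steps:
$h = -53$ ($h = 7 - 60 = -53$)
$-215950 - - 316 \left(h + 169\right) = -215950 - - 316 \left(-53 + 169\right) = -215950 - \left(-316\right) 116 = -215950 - -36656 = -215950 + 36656 = -179294$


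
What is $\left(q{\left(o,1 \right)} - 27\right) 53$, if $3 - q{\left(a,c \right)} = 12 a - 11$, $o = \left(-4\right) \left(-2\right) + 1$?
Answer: $-6413$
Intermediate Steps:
$o = 9$ ($o = 8 + 1 = 9$)
$q{\left(a,c \right)} = 14 - 12 a$ ($q{\left(a,c \right)} = 3 - \left(12 a - 11\right) = 3 - \left(-11 + 12 a\right) = 14 - 12 a$)
$\left(q{\left(o,1 \right)} - 27\right) 53 = \left(\left(14 - 108\right) - 27\right) 53 = \left(-94 - 27\right) 53 = \left(-121\right) 53 = -6413$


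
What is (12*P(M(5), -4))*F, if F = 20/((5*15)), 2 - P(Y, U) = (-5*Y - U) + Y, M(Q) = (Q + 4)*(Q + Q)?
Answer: 5728/5 ≈ 1145.6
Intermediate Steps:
M(Q) = 2*Q*(4 + Q) (M(Q) = (4 + Q)*(2*Q) = 2*Q*(4 + Q))
P(Y, U) = 2 + U + 4*Y (P(Y, U) = 2 - ((-5*Y - U) + Y) = 2 - ((-U - 5*Y) + Y) = 2 - (-U - 4*Y) = 2 + (U + 4*Y) = 2 + U + 4*Y)
F = 4/15 (F = 20/75 = 20*(1/75) = 4/15 ≈ 0.26667)
(12*P(M(5), -4))*F = (12*(2 - 4 + 4*(2*5*(4 + 5))))*(4/15) = (12*(2 - 4 + 4*(2*5*9)))*(4/15) = (12*(2 - 4 + 4*90))*(4/15) = (12*(2 - 4 + 360))*(4/15) = (12*358)*(4/15) = 4296*(4/15) = 5728/5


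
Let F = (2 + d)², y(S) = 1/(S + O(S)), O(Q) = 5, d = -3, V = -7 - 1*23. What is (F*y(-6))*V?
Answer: 30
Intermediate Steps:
V = -30 (V = -7 - 23 = -30)
y(S) = 1/(5 + S) (y(S) = 1/(S + 5) = 1/(5 + S))
F = 1 (F = (2 - 3)² = (-1)² = 1)
(F*y(-6))*V = (1/(5 - 6))*(-30) = (1/(-1))*(-30) = (1*(-1))*(-30) = -1*(-30) = 30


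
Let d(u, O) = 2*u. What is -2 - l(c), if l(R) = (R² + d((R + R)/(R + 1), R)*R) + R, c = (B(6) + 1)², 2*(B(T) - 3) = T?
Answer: -66102/25 ≈ -2644.1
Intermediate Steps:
B(T) = 3 + T/2
c = 49 (c = ((3 + (½)*6) + 1)² = ((3 + 3) + 1)² = (6 + 1)² = 7² = 49)
l(R) = R + R² + 4*R²/(1 + R) (l(R) = (R² + (2*((R + R)/(R + 1)))*R) + R = (R² + (2*((2*R)/(1 + R)))*R) + R = (R² + (2*(2*R/(1 + R)))*R) + R = (R² + (4*R/(1 + R))*R) + R = (R² + 4*R²/(1 + R)) + R = R + R² + 4*R²/(1 + R))
-2 - l(c) = -2 - 49*((1 + 49)² + 4*49)/(1 + 49) = -2 - 49*(50² + 196)/50 = -2 - 49*(2500 + 196)/50 = -2 - 49*2696/50 = -2 - 1*66052/25 = -2 - 66052/25 = -66102/25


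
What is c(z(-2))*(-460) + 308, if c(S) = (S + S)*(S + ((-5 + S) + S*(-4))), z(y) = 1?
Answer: 6748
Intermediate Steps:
c(S) = 2*S*(-5 - 2*S) (c(S) = (2*S)*(S + ((-5 + S) - 4*S)) = (2*S)*(S + (-5 - 3*S)) = (2*S)*(-5 - 2*S) = 2*S*(-5 - 2*S))
c(z(-2))*(-460) + 308 = -2*1*(5 + 2*1)*(-460) + 308 = -2*1*(5 + 2)*(-460) + 308 = -2*1*7*(-460) + 308 = -14*(-460) + 308 = 6440 + 308 = 6748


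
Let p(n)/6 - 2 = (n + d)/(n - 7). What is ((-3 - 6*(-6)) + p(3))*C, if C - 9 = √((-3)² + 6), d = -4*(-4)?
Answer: 297/2 + 33*√15/2 ≈ 212.40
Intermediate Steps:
d = 16
C = 9 + √15 (C = 9 + √((-3)² + 6) = 9 + √(9 + 6) = 9 + √15 ≈ 12.873)
p(n) = 12 + 6*(16 + n)/(-7 + n) (p(n) = 12 + 6*((n + 16)/(n - 7)) = 12 + 6*((16 + n)/(-7 + n)) = 12 + 6*(16 + n)/(-7 + n))
((-3 - 6*(-6)) + p(3))*C = ((-3 - 6*(-6)) + 6*(2 + 3*3)/(-7 + 3))*(9 + √15) = ((-3 + 36) + 6*(2 + 9)/(-4))*(9 + √15) = (33 + 6*(-¼)*11)*(9 + √15) = (33 - 33/2)*(9 + √15) = 33*(9 + √15)/2 = 297/2 + 33*√15/2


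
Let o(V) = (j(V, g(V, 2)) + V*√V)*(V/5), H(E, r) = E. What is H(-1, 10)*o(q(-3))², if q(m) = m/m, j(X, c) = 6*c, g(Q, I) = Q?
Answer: -49/25 ≈ -1.9600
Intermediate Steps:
q(m) = 1
o(V) = V*(V^(3/2) + 6*V)/5 (o(V) = (6*V + V*√V)*(V/5) = (6*V + V^(3/2))*(V*(⅕)) = (V^(3/2) + 6*V)*(V/5) = V*(V^(3/2) + 6*V)/5)
H(-1, 10)*o(q(-3))² = -(1^(5/2)/5 + (6/5)*1²)² = -((⅕)*1 + (6/5)*1)² = -(⅕ + 6/5)² = -(7/5)² = -1*49/25 = -49/25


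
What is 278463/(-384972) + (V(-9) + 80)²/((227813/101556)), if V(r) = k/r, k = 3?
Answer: 82690520051463/29233875412 ≈ 2828.6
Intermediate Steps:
V(r) = 3/r
278463/(-384972) + (V(-9) + 80)²/((227813/101556)) = 278463/(-384972) + (3/(-9) + 80)²/((227813/101556)) = 278463*(-1/384972) + (3*(-⅑) + 80)²/((227813*(1/101556))) = -92821/128324 + (-⅓ + 80)²/(227813/101556) = -92821/128324 + (239/3)²*(101556/227813) = -92821/128324 + (57121/9)*(101556/227813) = -92821/128324 + 644553364/227813 = 82690520051463/29233875412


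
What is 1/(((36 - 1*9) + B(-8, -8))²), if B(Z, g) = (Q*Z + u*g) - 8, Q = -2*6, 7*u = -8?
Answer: 49/755161 ≈ 6.4887e-5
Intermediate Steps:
u = -8/7 (u = (⅐)*(-8) = -8/7 ≈ -1.1429)
Q = -12
B(Z, g) = -8 - 12*Z - 8*g/7 (B(Z, g) = (-12*Z - 8*g/7) - 8 = -8 - 12*Z - 8*g/7)
1/(((36 - 1*9) + B(-8, -8))²) = 1/(((36 - 1*9) + (-8 - 12*(-8) - 8/7*(-8)))²) = 1/(((36 - 9) + (-8 + 96 + 64/7))²) = 1/((27 + 680/7)²) = 1/((869/7)²) = 1/(755161/49) = 49/755161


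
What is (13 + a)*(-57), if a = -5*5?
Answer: 684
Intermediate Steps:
a = -25
(13 + a)*(-57) = (13 - 25)*(-57) = -12*(-57) = 684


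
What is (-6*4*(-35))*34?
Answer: 28560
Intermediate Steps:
(-6*4*(-35))*34 = -24*(-35)*34 = 840*34 = 28560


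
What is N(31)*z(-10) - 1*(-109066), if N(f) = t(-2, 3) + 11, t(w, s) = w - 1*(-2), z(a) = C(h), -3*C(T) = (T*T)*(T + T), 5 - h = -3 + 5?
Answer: 108868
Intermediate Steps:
h = 3 (h = 5 - (-3 + 5) = 5 - 1*2 = 5 - 2 = 3)
C(T) = -2*T³/3 (C(T) = -T*T*(T + T)/3 = -T²*2*T/3 = -2*T³/3)
z(a) = -18 (z(a) = -⅔*3³ = -⅔*27 = -18)
t(w, s) = 2 + w (t(w, s) = w + 2 = 2 + w)
N(f) = 11 (N(f) = (2 - 2) + 11 = 0 + 11 = 11)
N(31)*z(-10) - 1*(-109066) = 11*(-18) - 1*(-109066) = -198 + 109066 = 108868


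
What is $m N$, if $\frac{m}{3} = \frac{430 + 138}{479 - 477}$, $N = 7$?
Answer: $5964$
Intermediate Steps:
$m = 852$ ($m = 3 \frac{430 + 138}{479 - 477} = 3 \cdot \frac{568}{2} = 3 \cdot 568 \cdot \frac{1}{2} = 3 \cdot 284 = 852$)
$m N = 852 \cdot 7 = 5964$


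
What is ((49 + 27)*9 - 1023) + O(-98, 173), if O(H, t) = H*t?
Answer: -17293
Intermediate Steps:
((49 + 27)*9 - 1023) + O(-98, 173) = ((49 + 27)*9 - 1023) - 98*173 = (76*9 - 1023) - 16954 = (684 - 1023) - 16954 = -339 - 16954 = -17293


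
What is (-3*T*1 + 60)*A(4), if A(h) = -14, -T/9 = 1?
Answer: -1218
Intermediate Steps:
T = -9 (T = -9*1 = -9)
(-3*T*1 + 60)*A(4) = (-3*(-9)*1 + 60)*(-14) = (27*1 + 60)*(-14) = (27 + 60)*(-14) = 87*(-14) = -1218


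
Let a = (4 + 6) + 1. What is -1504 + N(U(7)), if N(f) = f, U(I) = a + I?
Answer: -1486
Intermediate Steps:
a = 11 (a = 10 + 1 = 11)
U(I) = 11 + I
-1504 + N(U(7)) = -1504 + (11 + 7) = -1504 + 18 = -1486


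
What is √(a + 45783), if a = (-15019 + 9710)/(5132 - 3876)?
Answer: √18054415646/628 ≈ 213.96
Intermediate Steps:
a = -5309/1256 ≈ -4.2269
√(a + 45783) = √(-5309/1256 + 45783) = √(57498139/1256) = √18054415646/628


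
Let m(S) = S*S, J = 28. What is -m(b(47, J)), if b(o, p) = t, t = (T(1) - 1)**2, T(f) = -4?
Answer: -625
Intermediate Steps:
t = 25 (t = (-4 - 1)**2 = (-5)**2 = 25)
b(o, p) = 25
m(S) = S**2
-m(b(47, J)) = -1*25**2 = -1*625 = -625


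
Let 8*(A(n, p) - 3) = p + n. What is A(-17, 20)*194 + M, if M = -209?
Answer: 1783/4 ≈ 445.75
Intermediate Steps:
A(n, p) = 3 + n/8 + p/8 (A(n, p) = 3 + (p + n)/8 = 3 + (n + p)/8 = 3 + (n/8 + p/8) = 3 + n/8 + p/8)
A(-17, 20)*194 + M = (3 + (⅛)*(-17) + (⅛)*20)*194 - 209 = (3 - 17/8 + 5/2)*194 - 209 = (27/8)*194 - 209 = 2619/4 - 209 = 1783/4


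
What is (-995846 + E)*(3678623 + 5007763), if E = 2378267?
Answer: 12008242420506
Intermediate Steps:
(-995846 + E)*(3678623 + 5007763) = (-995846 + 2378267)*(3678623 + 5007763) = 1382421*8686386 = 12008242420506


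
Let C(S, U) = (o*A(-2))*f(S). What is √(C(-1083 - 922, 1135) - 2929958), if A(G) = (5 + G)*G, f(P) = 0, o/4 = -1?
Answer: I*√2929958 ≈ 1711.7*I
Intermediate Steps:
o = -4 (o = 4*(-1) = -4)
A(G) = G*(5 + G)
C(S, U) = 0 (C(S, U) = -(-8)*(5 - 2)*0 = -(-8)*3*0 = -4*(-6)*0 = 24*0 = 0)
√(C(-1083 - 922, 1135) - 2929958) = √(0 - 2929958) = √(-2929958) = I*√2929958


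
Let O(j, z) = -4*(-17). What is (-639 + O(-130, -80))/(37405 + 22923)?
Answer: -571/60328 ≈ -0.0094649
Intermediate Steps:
O(j, z) = 68
(-639 + O(-130, -80))/(37405 + 22923) = (-639 + 68)/(37405 + 22923) = -571/60328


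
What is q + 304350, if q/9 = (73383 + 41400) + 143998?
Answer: 2633379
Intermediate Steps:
q = 2329029 (q = 9*((73383 + 41400) + 143998) = 9*(114783 + 143998) = 9*258781 = 2329029)
q + 304350 = 2329029 + 304350 = 2633379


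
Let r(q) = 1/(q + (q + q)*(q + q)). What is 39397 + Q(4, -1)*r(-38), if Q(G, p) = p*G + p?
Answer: 226059981/5738 ≈ 39397.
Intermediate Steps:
Q(G, p) = p + G*p (Q(G, p) = G*p + p = p + G*p)
r(q) = 1/(q + 4*q²) (r(q) = 1/(q + (2*q)*(2*q)) = 1/(q + 4*q²))
39397 + Q(4, -1)*r(-38) = 39397 + (-(1 + 4))*(1/((-38)*(1 + 4*(-38)))) = 39397 + (-1*5)*(-1/(38*(1 - 152))) = 39397 - (-5)/(38*(-151)) = 39397 - (-5)*(-1)/(38*151) = 39397 - 5*1/5738 = 39397 - 5/5738 = 226059981/5738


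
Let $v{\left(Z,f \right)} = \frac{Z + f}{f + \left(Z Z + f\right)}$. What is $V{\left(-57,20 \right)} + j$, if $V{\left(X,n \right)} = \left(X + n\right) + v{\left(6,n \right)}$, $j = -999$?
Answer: $- \frac{39355}{38} \approx -1035.7$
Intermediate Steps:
$v{\left(Z,f \right)} = \frac{Z + f}{Z^{2} + 2 f}$ ($v{\left(Z,f \right)} = \frac{Z + f}{f + \left(Z^{2} + f\right)} = \frac{Z + f}{f + \left(f + Z^{2}\right)} = \frac{Z + f}{Z^{2} + 2 f}$)
$V{\left(X,n \right)} = X + n + \frac{6 + n}{36 + 2 n}$ ($V{\left(X,n \right)} = \left(X + n\right) + \frac{6 + n}{6^{2} + 2 n} = \left(X + n\right) + \frac{6 + n}{36 + 2 n} = X + n + \frac{6 + n}{36 + 2 n}$)
$V{\left(-57,20 \right)} + j = \frac{3 + \frac{1}{2} \cdot 20 + \left(18 + 20\right) \left(-57 + 20\right)}{18 + 20} - 999 = \frac{3 + 10 + 38 \left(-37\right)}{38} - 999 = \frac{3 + 10 - 1406}{38} - 999 = \frac{1}{38} \left(-1393\right) - 999 = - \frac{1393}{38} - 999 = - \frac{39355}{38}$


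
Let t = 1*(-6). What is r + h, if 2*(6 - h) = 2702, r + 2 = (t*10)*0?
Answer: -1347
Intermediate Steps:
t = -6
r = -2 (r = -2 - 6*10*0 = -2 - 60*0 = -2 + 0 = -2)
h = -1345 (h = 6 - ½*2702 = 6 - 1351 = -1345)
r + h = -2 - 1345 = -1347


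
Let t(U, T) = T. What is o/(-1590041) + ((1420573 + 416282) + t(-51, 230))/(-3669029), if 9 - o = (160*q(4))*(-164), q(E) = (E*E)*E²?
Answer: -27567555657506/5833906540189 ≈ -4.7254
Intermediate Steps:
q(E) = E⁴ (q(E) = E²*E² = E⁴)
o = 6717449 (o = 9 - 160*4⁴*(-164) = 9 - 160*256*(-164) = 9 - 40960*(-164) = 9 - 1*(-6717440) = 9 + 6717440 = 6717449)
o/(-1590041) + ((1420573 + 416282) + t(-51, 230))/(-3669029) = 6717449/(-1590041) + ((1420573 + 416282) + 230)/(-3669029) = 6717449*(-1/1590041) + (1836855 + 230)*(-1/3669029) = -6717449/1590041 + 1837085*(-1/3669029) = -6717449/1590041 - 1837085/3669029 = -27567555657506/5833906540189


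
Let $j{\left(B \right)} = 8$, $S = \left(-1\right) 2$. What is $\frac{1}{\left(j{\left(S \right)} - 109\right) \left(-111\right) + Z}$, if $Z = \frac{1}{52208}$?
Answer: $\frac{52208}{585303889} \approx 8.9198 \cdot 10^{-5}$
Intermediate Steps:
$S = -2$
$Z = \frac{1}{52208} \approx 1.9154 \cdot 10^{-5}$
$\frac{1}{\left(j{\left(S \right)} - 109\right) \left(-111\right) + Z} = \frac{1}{\left(8 - 109\right) \left(-111\right) + \frac{1}{52208}} = \frac{1}{\left(-101\right) \left(-111\right) + \frac{1}{52208}} = \frac{1}{11211 + \frac{1}{52208}} = \frac{1}{\frac{585303889}{52208}} = \frac{52208}{585303889}$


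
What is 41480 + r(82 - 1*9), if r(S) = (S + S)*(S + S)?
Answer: 62796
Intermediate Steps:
r(S) = 4*S² (r(S) = (2*S)*(2*S) = 4*S²)
41480 + r(82 - 1*9) = 41480 + 4*(82 - 1*9)² = 41480 + 4*(82 - 9)² = 41480 + 4*73² = 41480 + 4*5329 = 41480 + 21316 = 62796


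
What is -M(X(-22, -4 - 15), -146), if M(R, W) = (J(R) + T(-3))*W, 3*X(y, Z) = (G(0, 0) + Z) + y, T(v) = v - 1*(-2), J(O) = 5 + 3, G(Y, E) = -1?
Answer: 1022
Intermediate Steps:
J(O) = 8
T(v) = 2 + v (T(v) = v + 2 = 2 + v)
X(y, Z) = -⅓ + Z/3 + y/3 (X(y, Z) = ((-1 + Z) + y)/3 = (-1 + Z + y)/3 = -⅓ + Z/3 + y/3)
M(R, W) = 7*W (M(R, W) = (8 + (2 - 3))*W = (8 - 1)*W = 7*W)
-M(X(-22, -4 - 15), -146) = -7*(-146) = -1*(-1022) = 1022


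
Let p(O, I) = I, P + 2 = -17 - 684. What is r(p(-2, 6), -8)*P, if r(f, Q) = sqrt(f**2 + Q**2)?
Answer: -7030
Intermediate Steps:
P = -703 (P = -2 + (-17 - 684) = -2 - 701 = -703)
r(f, Q) = sqrt(Q**2 + f**2)
r(p(-2, 6), -8)*P = sqrt((-8)**2 + 6**2)*(-703) = sqrt(64 + 36)*(-703) = sqrt(100)*(-703) = 10*(-703) = -7030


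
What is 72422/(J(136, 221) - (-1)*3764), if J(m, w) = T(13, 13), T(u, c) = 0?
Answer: 36211/1882 ≈ 19.241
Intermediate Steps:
J(m, w) = 0
72422/(J(136, 221) - (-1)*3764) = 72422/(0 - (-1)*3764) = 72422/(0 - 1*(-3764)) = 72422/(0 + 3764) = 72422/3764 = 72422*(1/3764) = 36211/1882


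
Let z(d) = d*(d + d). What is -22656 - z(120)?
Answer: -51456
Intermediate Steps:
z(d) = 2*d² (z(d) = d*(2*d) = 2*d²)
-22656 - z(120) = -22656 - 2*120² = -22656 - 2*14400 = -22656 - 1*28800 = -22656 - 28800 = -51456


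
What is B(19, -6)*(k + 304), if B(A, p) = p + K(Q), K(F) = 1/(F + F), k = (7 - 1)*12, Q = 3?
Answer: -6580/3 ≈ -2193.3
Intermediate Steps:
k = 72 (k = 6*12 = 72)
K(F) = 1/(2*F)
B(A, p) = 1/6 + p (B(A, p) = p + (1/2)/3 = p + (1/2)*(1/3) = p + 1/6 = 1/6 + p)
B(19, -6)*(k + 304) = (1/6 - 6)*(72 + 304) = -35/6*376 = -6580/3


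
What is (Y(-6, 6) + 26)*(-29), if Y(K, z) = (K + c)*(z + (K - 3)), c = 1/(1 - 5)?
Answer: -5191/4 ≈ -1297.8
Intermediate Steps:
c = -1/4 (c = 1/(-4) = -1/4 ≈ -0.25000)
Y(K, z) = (-1/4 + K)*(-3 + K + z) (Y(K, z) = (K - 1/4)*(z + (K - 3)) = (-1/4 + K)*(z + (-3 + K)) = (-1/4 + K)*(-3 + K + z))
(Y(-6, 6) + 26)*(-29) = ((3/4 + (-6)**2 - 13/4*(-6) - 1/4*6 - 6*6) + 26)*(-29) = ((3/4 + 36 + 39/2 - 3/2 - 36) + 26)*(-29) = (75/4 + 26)*(-29) = (179/4)*(-29) = -5191/4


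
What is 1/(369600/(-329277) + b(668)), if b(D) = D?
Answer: 109759/73195812 ≈ 0.0014995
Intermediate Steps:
1/(369600/(-329277) + b(668)) = 1/(369600/(-329277) + 668) = 1/(369600*(-1/329277) + 668) = 1/(-123200/109759 + 668) = 1/(73195812/109759) = 109759/73195812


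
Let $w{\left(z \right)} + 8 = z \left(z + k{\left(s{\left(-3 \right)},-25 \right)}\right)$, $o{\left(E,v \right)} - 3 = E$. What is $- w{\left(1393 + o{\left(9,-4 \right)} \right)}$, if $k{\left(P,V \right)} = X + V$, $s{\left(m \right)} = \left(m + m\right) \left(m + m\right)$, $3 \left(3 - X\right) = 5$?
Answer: $- \frac{5822296}{3} \approx -1.9408 \cdot 10^{6}$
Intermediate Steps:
$X = \frac{4}{3}$ ($X = 3 - \frac{5}{3} = \frac{4}{3} \approx 1.3333$)
$o{\left(E,v \right)} = 3 + E$
$s{\left(m \right)} = 4 m^{2}$ ($s{\left(m \right)} = 2 m 2 m = 4 m^{2}$)
$k{\left(P,V \right)} = \frac{4}{3} + V$
$w{\left(z \right)} = -8 + z \left(- \frac{71}{3} + z\right)$ ($w{\left(z \right)} = -8 + z \left(z + \left(\frac{4}{3} - 25\right)\right) = -8 + z \left(z - \frac{71}{3}\right) = -8 + z \left(- \frac{71}{3} + z\right)$)
$- w{\left(1393 + o{\left(9,-4 \right)} \right)} = - (-8 + \left(1393 + \left(3 + 9\right)\right)^{2} - \frac{71 \left(1393 + \left(3 + 9\right)\right)}{3}) = - (-8 + \left(1393 + 12\right)^{2} - \frac{71 \left(1393 + 12\right)}{3}) = - (-8 + 1405^{2} - \frac{99755}{3}) = - (-8 + 1974025 - \frac{99755}{3}) = \left(-1\right) \frac{5822296}{3} = - \frac{5822296}{3}$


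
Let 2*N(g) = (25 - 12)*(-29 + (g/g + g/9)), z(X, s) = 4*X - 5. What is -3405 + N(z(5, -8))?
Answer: -21457/6 ≈ -3576.2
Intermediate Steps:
z(X, s) = -5 + 4*X
N(g) = -182 + 13*g/18 (N(g) = ((25 - 12)*(-29 + (g/g + g/9)))/2 = (13*(-29 + (1 + g*(⅑))))/2 = (13*(-29 + (1 + g/9)))/2 = (13*(-28 + g/9))/2 = (-364 + 13*g/9)/2 = -182 + 13*g/18)
-3405 + N(z(5, -8)) = -3405 + (-182 + 13*(-5 + 4*5)/18) = -3405 + (-182 + 13*(-5 + 20)/18) = -3405 + (-182 + (13/18)*15) = -3405 + (-182 + 65/6) = -3405 - 1027/6 = -21457/6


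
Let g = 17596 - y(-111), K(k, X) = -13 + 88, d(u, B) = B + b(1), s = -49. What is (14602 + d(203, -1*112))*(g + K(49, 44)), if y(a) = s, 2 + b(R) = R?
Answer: 256745080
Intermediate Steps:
b(R) = -2 + R
y(a) = -49
d(u, B) = -1 + B (d(u, B) = B + (-2 + 1) = B - 1 = -1 + B)
K(k, X) = 75
g = 17645 (g = 17596 - 1*(-49) = 17596 + 49 = 17645)
(14602 + d(203, -1*112))*(g + K(49, 44)) = (14602 + (-1 - 1*112))*(17645 + 75) = (14602 + (-1 - 112))*17720 = (14602 - 113)*17720 = 14489*17720 = 256745080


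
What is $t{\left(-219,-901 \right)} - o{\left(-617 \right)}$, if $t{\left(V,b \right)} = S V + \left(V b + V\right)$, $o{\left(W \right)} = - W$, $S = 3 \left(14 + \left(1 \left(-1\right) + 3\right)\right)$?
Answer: $185971$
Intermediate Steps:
$S = 48$ ($S = 3 \left(14 + \left(-1 + 3\right)\right) = 3 \left(14 + 2\right) = 3 \cdot 16 = 48$)
$t{\left(V,b \right)} = 49 V + V b$ ($t{\left(V,b \right)} = 48 V + \left(V b + V\right) = 48 V + \left(V + V b\right) = 49 V + V b$)
$t{\left(-219,-901 \right)} - o{\left(-617 \right)} = - 219 \left(49 - 901\right) - \left(-1\right) \left(-617\right) = \left(-219\right) \left(-852\right) - 617 = 186588 - 617 = 185971$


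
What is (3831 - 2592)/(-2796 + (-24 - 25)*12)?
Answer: -413/1128 ≈ -0.36613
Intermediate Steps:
(3831 - 2592)/(-2796 + (-24 - 25)*12) = 1239/(-2796 - 49*12) = 1239/(-2796 - 588) = 1239/(-3384) = 1239*(-1/3384) = -413/1128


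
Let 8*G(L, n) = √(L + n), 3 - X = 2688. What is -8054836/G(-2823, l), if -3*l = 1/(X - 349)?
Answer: 64438688*I*√233875389390/25694945 ≈ 1.2128e+6*I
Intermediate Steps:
X = -2685 (X = 3 - 1*2688 = 3 - 2688 = -2685)
l = 1/9102 (l = -1/(3*(-2685 - 349)) = -⅓/(-3034) = -⅓*(-1/3034) = 1/9102 ≈ 0.00010987)
G(L, n) = √(L + n)/8
-8054836/G(-2823, l) = -8054836*8/√(-2823 + 1/9102) = -8054836*(-8*I*√233875389390/25694945) = -(-64438688)*I*√233875389390/25694945 = 64438688*I*√233875389390/25694945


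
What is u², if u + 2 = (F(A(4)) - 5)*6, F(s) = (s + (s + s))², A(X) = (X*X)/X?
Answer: 692224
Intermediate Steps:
A(X) = X (A(X) = X²/X = X)
F(s) = 9*s² (F(s) = (s + 2*s)² = (3*s)² = 9*s²)
u = 832 (u = -2 + (9*4² - 5)*6 = -2 + (9*16 - 5)*6 = -2 + (144 - 5)*6 = -2 + 139*6 = -2 + 834 = 832)
u² = 832² = 692224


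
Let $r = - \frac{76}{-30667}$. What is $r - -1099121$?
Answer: $\frac{33706743783}{30667} \approx 1.0991 \cdot 10^{6}$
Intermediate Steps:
$r = \frac{76}{30667}$ ($r = \left(-76\right) \left(- \frac{1}{30667}\right) = \frac{76}{30667} \approx 0.0024782$)
$r - -1099121 = \frac{76}{30667} - -1099121 = \frac{76}{30667} + 1099121 = \frac{33706743783}{30667}$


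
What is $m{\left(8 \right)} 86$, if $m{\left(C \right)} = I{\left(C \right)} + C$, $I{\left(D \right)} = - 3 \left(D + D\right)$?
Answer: $-3440$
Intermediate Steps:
$I{\left(D \right)} = - 6 D$ ($I{\left(D \right)} = - 3 \cdot 2 D = - 6 D$)
$m{\left(C \right)} = - 5 C$ ($m{\left(C \right)} = - 6 C + C = - 5 C$)
$m{\left(8 \right)} 86 = \left(-5\right) 8 \cdot 86 = \left(-40\right) 86 = -3440$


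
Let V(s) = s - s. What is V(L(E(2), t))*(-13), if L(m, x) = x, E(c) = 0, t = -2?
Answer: 0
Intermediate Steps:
V(s) = 0
V(L(E(2), t))*(-13) = 0*(-13) = 0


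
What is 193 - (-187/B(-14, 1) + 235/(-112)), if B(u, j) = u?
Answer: 20355/112 ≈ 181.74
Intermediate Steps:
193 - (-187/B(-14, 1) + 235/(-112)) = 193 - (-187/(-14) + 235/(-112)) = 193 - (-187*(-1/14) + 235*(-1/112)) = 193 - (187/14 - 235/112) = 193 - 1*1261/112 = 193 - 1261/112 = 20355/112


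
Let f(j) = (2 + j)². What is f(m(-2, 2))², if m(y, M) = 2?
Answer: 256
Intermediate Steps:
f(m(-2, 2))² = ((2 + 2)²)² = (4²)² = 16² = 256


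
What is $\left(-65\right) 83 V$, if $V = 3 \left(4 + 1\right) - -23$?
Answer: $-205010$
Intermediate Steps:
$V = 38$ ($V = 3 \cdot 5 + 23 = 15 + 23 = 38$)
$\left(-65\right) 83 V = \left(-65\right) 83 \cdot 38 = \left(-5395\right) 38 = -205010$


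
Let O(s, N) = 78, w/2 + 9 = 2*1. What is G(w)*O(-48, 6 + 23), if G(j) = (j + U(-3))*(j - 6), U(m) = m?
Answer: 26520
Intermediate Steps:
w = -14 (w = -18 + 2*(2*1) = -18 + 2*2 = -18 + 4 = -14)
G(j) = (-6 + j)*(-3 + j) (G(j) = (j - 3)*(j - 6) = (-3 + j)*(-6 + j) = (-6 + j)*(-3 + j))
G(w)*O(-48, 6 + 23) = (18 + (-14)² - 9*(-14))*78 = (18 + 196 + 126)*78 = 340*78 = 26520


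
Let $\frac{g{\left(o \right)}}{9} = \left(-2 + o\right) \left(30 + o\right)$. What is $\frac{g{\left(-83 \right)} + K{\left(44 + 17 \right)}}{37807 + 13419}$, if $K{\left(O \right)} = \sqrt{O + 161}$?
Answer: $\frac{40545}{51226} + \frac{\sqrt{222}}{51226} \approx 0.79178$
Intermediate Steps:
$K{\left(O \right)} = \sqrt{161 + O}$
$g{\left(o \right)} = 9 \left(-2 + o\right) \left(30 + o\right)$
$\frac{g{\left(-83 \right)} + K{\left(44 + 17 \right)}}{37807 + 13419} = \frac{\left(-540 + 9 \left(-83\right)^{2} + 252 \left(-83\right)\right) + \sqrt{161 + \left(44 + 17\right)}}{37807 + 13419} = \frac{\left(-540 + 9 \cdot 6889 - 20916\right) + \sqrt{161 + 61}}{51226} = \left(\left(-540 + 62001 - 20916\right) + \sqrt{222}\right) \frac{1}{51226} = \left(40545 + \sqrt{222}\right) \frac{1}{51226} = \frac{40545}{51226} + \frac{\sqrt{222}}{51226}$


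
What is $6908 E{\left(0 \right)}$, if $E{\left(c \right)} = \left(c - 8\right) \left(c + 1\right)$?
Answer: $-55264$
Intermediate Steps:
$E{\left(c \right)} = \left(1 + c\right) \left(-8 + c\right)$ ($E{\left(c \right)} = \left(c - 8\right) \left(1 + c\right) = \left(-8 + c\right) \left(1 + c\right) = \left(1 + c\right) \left(-8 + c\right)$)
$6908 E{\left(0 \right)} = 6908 \left(-8 + 0^{2} - 0\right) = 6908 \left(-8 + 0 + 0\right) = 6908 \left(-8\right) = -55264$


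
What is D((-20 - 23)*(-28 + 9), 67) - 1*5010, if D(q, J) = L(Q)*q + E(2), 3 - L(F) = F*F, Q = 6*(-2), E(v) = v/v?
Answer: -120206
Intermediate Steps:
E(v) = 1
Q = -12
L(F) = 3 - F² (L(F) = 3 - F*F = 3 - F²)
D(q, J) = 1 - 141*q (D(q, J) = (3 - 1*(-12)²)*q + 1 = (3 - 1*144)*q + 1 = (3 - 144)*q + 1 = -141*q + 1 = 1 - 141*q)
D((-20 - 23)*(-28 + 9), 67) - 1*5010 = (1 - 141*(-20 - 23)*(-28 + 9)) - 1*5010 = (1 - (-6063)*(-19)) - 5010 = (1 - 141*817) - 5010 = (1 - 115197) - 5010 = -115196 - 5010 = -120206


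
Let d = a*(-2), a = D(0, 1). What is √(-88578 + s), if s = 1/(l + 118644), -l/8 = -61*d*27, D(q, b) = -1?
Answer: I*√465562425198063/72498 ≈ 297.62*I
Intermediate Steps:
a = -1
d = 2 (d = -1*(-2) = 2)
l = 26352 (l = -8*(-61*2)*27 = -(-976)*27 = -8*(-3294) = 26352)
s = 1/144996 (s = 1/(26352 + 118644) = 1/144996 ≈ 6.8967e-6)
√(-88578 + s) = √(-88578 + 1/144996) = √(-12843455687/144996) = I*√465562425198063/72498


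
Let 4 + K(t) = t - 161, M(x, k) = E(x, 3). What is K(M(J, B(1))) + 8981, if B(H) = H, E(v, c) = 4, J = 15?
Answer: 8820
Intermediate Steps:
M(x, k) = 4
K(t) = -165 + t (K(t) = -4 + (t - 161) = -4 + (-161 + t) = -165 + t)
K(M(J, B(1))) + 8981 = (-165 + 4) + 8981 = -161 + 8981 = 8820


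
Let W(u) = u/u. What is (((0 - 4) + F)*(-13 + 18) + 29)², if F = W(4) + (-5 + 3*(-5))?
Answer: 7396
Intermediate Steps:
W(u) = 1
F = -19 (F = 1 + (-5 + 3*(-5)) = 1 + (-5 - 15) = 1 - 20 = -19)
(((0 - 4) + F)*(-13 + 18) + 29)² = (((0 - 4) - 19)*(-13 + 18) + 29)² = ((-4 - 19)*5 + 29)² = (-23*5 + 29)² = (-115 + 29)² = (-86)² = 7396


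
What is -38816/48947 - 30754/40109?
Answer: -3062186982/1963215223 ≈ -1.5598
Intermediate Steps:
-38816/48947 - 30754/40109 = -3062186982/1963215223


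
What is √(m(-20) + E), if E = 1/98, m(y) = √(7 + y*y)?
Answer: √(2 + 196*√407)/14 ≈ 4.4927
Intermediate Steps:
m(y) = √(7 + y²)
E = 1/98 ≈ 0.010204
√(m(-20) + E) = √(√(7 + (-20)²) + 1/98) = √(√(7 + 400) + 1/98) = √(√407 + 1/98) = √(1/98 + √407)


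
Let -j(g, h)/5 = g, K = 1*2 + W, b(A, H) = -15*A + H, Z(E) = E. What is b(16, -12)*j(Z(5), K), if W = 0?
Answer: 6300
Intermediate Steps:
b(A, H) = H - 15*A
K = 2 (K = 1*2 + 0 = 2 + 0 = 2)
j(g, h) = -5*g
b(16, -12)*j(Z(5), K) = (-12 - 15*16)*(-5*5) = (-12 - 240)*(-25) = -252*(-25) = 6300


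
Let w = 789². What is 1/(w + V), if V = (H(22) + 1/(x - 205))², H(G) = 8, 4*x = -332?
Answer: 82944/51639685633 ≈ 1.6062e-6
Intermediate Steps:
x = -83 (x = (¼)*(-332) = -83)
w = 622521
V = 5303809/82944 (V = (8 + 1/(-83 - 205))² = (8 + 1/(-288))² = (8 - 1/288)² = (2303/288)² = 5303809/82944 ≈ 63.944)
1/(w + V) = 1/(622521 + 5303809/82944) = 1/(51639685633/82944) = 82944/51639685633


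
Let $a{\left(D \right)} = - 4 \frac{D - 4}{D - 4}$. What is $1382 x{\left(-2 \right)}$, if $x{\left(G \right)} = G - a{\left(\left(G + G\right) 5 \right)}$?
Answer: $2764$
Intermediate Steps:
$a{\left(D \right)} = -4$ ($a{\left(D \right)} = - 4 \frac{-4 + D}{-4 + D} = \left(-4\right) 1 = -4$)
$x{\left(G \right)} = 4 + G$ ($x{\left(G \right)} = G - -4 = G + 4 = 4 + G$)
$1382 x{\left(-2 \right)} = 1382 \left(4 - 2\right) = 1382 \cdot 2 = 2764$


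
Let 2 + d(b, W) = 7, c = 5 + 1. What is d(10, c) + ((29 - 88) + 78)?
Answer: 24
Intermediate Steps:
c = 6
d(b, W) = 5 (d(b, W) = -2 + 7 = 5)
d(10, c) + ((29 - 88) + 78) = 5 + ((29 - 88) + 78) = 5 + (-59 + 78) = 5 + 19 = 24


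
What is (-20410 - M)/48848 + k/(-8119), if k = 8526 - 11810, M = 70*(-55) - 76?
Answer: 6645809/99149228 ≈ 0.067028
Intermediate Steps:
M = -3926 (M = -3850 - 76 = -3926)
k = -3284
(-20410 - M)/48848 + k/(-8119) = (-20410 - 1*(-3926))/48848 - 3284/(-8119) = (-20410 + 3926)*(1/48848) - 3284*(-1/8119) = -16484*1/48848 + 3284/8119 = -4121/12212 + 3284/8119 = 6645809/99149228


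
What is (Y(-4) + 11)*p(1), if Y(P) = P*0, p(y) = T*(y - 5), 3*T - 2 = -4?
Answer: 88/3 ≈ 29.333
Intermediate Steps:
T = -⅔ (T = ⅔ + (⅓)*(-4) = ⅔ - 4/3 = -⅔ ≈ -0.66667)
p(y) = 10/3 - 2*y/3 (p(y) = -2*(y - 5)/3 = -2*(-5 + y)/3 = 10/3 - 2*y/3)
Y(P) = 0
(Y(-4) + 11)*p(1) = (0 + 11)*(10/3 - ⅔*1) = 11*(10/3 - ⅔) = 11*(8/3) = 88/3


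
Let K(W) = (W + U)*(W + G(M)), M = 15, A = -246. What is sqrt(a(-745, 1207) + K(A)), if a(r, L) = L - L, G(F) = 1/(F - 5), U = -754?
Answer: 10*sqrt(2459) ≈ 495.88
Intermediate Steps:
G(F) = 1/(-5 + F)
a(r, L) = 0
K(W) = (-754 + W)*(1/10 + W) (K(W) = (W - 754)*(W + 1/(-5 + 15)) = (-754 + W)*(W + 1/10) = (-754 + W)*(1/10 + W))
sqrt(a(-745, 1207) + K(A)) = sqrt(0 + (-377/5 + (-246)**2 - 7539/10*(-246))) = sqrt(0 + (-377/5 + 60516 + 927297/5)) = sqrt(0 + 245900) = sqrt(245900) = 10*sqrt(2459)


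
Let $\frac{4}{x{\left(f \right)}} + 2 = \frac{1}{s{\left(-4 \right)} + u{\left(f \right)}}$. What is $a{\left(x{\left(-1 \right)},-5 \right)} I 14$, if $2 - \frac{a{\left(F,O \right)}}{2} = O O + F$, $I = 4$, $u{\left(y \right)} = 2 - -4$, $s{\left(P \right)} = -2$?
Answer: $-2320$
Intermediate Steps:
$u{\left(y \right)} = 6$ ($u{\left(y \right)} = 2 + 4 = 6$)
$x{\left(f \right)} = - \frac{16}{7}$ ($x{\left(f \right)} = \frac{4}{-2 + \frac{1}{-2 + 6}} = \frac{4}{-2 + \frac{1}{4}} = \frac{4}{- \frac{7}{4}} = 4 \left(- \frac{4}{7}\right) = - \frac{16}{7}$)
$a{\left(F,O \right)} = 4 - 2 F - 2 O^{2}$ ($a{\left(F,O \right)} = 4 - 2 \left(O O + F\right) = 4 - 2 \left(O^{2} + F\right) = 4 - 2 \left(F + O^{2}\right) = 4 - \left(2 F + 2 O^{2}\right) = 4 - 2 F - 2 O^{2}$)
$a{\left(x{\left(-1 \right)},-5 \right)} I 14 = \left(4 - - \frac{32}{7} - 2 \left(-5\right)^{2}\right) 4 \cdot 14 = \left(4 + \frac{32}{7} - 50\right) 4 \cdot 14 = \left(- \frac{290}{7}\right) 4 \cdot 14 = \left(- \frac{1160}{7}\right) 14 = -2320$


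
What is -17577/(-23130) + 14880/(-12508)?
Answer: -3453369/8036390 ≈ -0.42972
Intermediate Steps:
-17577/(-23130) + 14880/(-12508) = -17577*(-1/23130) + 14880*(-1/12508) = 1953/2570 - 3720/3127 = -3453369/8036390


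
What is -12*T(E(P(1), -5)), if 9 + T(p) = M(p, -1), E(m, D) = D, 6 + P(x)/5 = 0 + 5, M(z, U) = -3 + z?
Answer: 204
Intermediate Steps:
P(x) = -5 (P(x) = -30 + 5*(0 + 5) = -30 + 5*5 = -30 + 25 = -5)
T(p) = -12 + p (T(p) = -9 + (-3 + p) = -12 + p)
-12*T(E(P(1), -5)) = -12*(-12 - 5) = -12*(-17) = 204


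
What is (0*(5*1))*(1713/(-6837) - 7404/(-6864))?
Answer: 0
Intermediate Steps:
(0*(5*1))*(1713/(-6837) - 7404/(-6864)) = (0*5)*(1713*(-1/6837) - 7404*(-1/6864)) = 0*(-571/2279 + 617/572) = 0*(1079531/1303588) = 0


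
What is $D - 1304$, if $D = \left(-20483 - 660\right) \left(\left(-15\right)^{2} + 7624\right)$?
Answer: $-165952711$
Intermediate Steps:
$D = -165951407$ ($D = - 21143 \left(225 + 7624\right) = \left(-21143\right) 7849 = -165951407$)
$D - 1304 = -165951407 - 1304 = -165952711$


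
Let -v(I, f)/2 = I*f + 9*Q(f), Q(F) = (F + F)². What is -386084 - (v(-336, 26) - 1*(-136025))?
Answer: -490909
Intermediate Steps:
Q(F) = 4*F² (Q(F) = (2*F)² = 4*F²)
v(I, f) = -72*f² - 2*I*f (v(I, f) = -2*(I*f + 9*(4*f²)) = -2*(I*f + 36*f²) = -2*(36*f² + I*f) = -72*f² - 2*I*f)
-386084 - (v(-336, 26) - 1*(-136025)) = -386084 - (2*26*(-1*(-336) - 36*26) - 1*(-136025)) = -386084 - (2*26*(336 - 936) + 136025) = -386084 - (2*26*(-600) + 136025) = -386084 - (-31200 + 136025) = -386084 - 1*104825 = -386084 - 104825 = -490909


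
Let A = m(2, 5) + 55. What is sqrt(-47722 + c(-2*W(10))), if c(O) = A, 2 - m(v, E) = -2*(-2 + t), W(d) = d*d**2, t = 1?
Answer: I*sqrt(47667) ≈ 218.33*I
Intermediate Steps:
W(d) = d**3
m(v, E) = 0 (m(v, E) = 2 - (-2)*(-2 + 1) = 2 - (-2)*(-1) = 2 - 1*2 = 2 - 2 = 0)
A = 55 (A = 0 + 55 = 55)
c(O) = 55
sqrt(-47722 + c(-2*W(10))) = sqrt(-47722 + 55) = sqrt(-47667) = I*sqrt(47667)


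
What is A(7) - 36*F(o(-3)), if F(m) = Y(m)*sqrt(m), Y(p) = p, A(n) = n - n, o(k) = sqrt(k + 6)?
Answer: -36*3**(3/4) ≈ -82.062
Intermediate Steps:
o(k) = sqrt(6 + k)
A(n) = 0
F(m) = m**(3/2) (F(m) = m*sqrt(m) = m**(3/2))
A(7) - 36*F(o(-3)) = 0 - 36*(6 - 3)**(3/4) = 0 - 36*3**(3/4) = -36*3**(3/4)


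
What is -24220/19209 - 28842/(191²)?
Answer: -1437595798/700763529 ≈ -2.0515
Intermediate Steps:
-24220/19209 - 28842/(191²) = -24220*1/19209 - 28842/36481 = -24220/19209 - 28842*1/36481 = -24220/19209 - 28842/36481 = -1437595798/700763529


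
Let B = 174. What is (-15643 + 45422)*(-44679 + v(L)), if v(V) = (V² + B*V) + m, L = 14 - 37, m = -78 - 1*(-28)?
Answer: -1435407358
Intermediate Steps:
m = -50 (m = -78 + 28 = -50)
L = -23
v(V) = -50 + V² + 174*V (v(V) = (V² + 174*V) - 50 = -50 + V² + 174*V)
(-15643 + 45422)*(-44679 + v(L)) = (-15643 + 45422)*(-44679 + (-50 + (-23)² + 174*(-23))) = 29779*(-44679 + (-50 + 529 - 4002)) = 29779*(-44679 - 3523) = 29779*(-48202) = -1435407358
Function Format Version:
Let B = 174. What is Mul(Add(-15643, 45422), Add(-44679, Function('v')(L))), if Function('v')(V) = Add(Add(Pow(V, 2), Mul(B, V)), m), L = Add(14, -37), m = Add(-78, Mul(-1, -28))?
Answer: -1435407358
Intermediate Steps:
m = -50 (m = Add(-78, 28) = -50)
L = -23
Function('v')(V) = Add(-50, Pow(V, 2), Mul(174, V)) (Function('v')(V) = Add(Add(Pow(V, 2), Mul(174, V)), -50) = Add(-50, Pow(V, 2), Mul(174, V)))
Mul(Add(-15643, 45422), Add(-44679, Function('v')(L))) = Mul(Add(-15643, 45422), Add(-44679, Add(-50, Pow(-23, 2), Mul(174, -23)))) = Mul(29779, Add(-44679, Add(-50, 529, -4002))) = Mul(29779, Add(-44679, -3523)) = Mul(29779, -48202) = -1435407358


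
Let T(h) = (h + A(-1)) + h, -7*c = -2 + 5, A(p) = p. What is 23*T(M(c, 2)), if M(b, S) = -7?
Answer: -345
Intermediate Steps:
c = -3/7 (c = -(-2 + 5)/7 = -⅐*3 = -3/7 ≈ -0.42857)
T(h) = -1 + 2*h (T(h) = (h - 1) + h = (-1 + h) + h = -1 + 2*h)
23*T(M(c, 2)) = 23*(-1 + 2*(-7)) = 23*(-1 - 14) = 23*(-15) = -345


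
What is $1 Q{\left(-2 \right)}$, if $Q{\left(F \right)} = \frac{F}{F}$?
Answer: $1$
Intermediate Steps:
$Q{\left(F \right)} = 1$
$1 Q{\left(-2 \right)} = 1 \cdot 1 = 1$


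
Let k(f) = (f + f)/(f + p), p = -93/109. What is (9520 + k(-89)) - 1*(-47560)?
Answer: 279530461/4897 ≈ 57082.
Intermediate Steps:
p = -93/109 (p = -93*1/109 = -93/109 ≈ -0.85321)
k(f) = 2*f/(-93/109 + f) (k(f) = (f + f)/(f - 93/109) = (2*f)/(-93/109 + f) = 2*f/(-93/109 + f))
(9520 + k(-89)) - 1*(-47560) = (9520 + 218*(-89)/(-93 + 109*(-89))) - 1*(-47560) = (9520 + 218*(-89)/(-93 - 9701)) + 47560 = (9520 + 218*(-89)/(-9794)) + 47560 = (9520 + 218*(-89)*(-1/9794)) + 47560 = (9520 + 9701/4897) + 47560 = 46629141/4897 + 47560 = 279530461/4897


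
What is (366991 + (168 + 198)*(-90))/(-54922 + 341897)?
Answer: 334051/286975 ≈ 1.1640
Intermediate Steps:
(366991 + (168 + 198)*(-90))/(-54922 + 341897) = (366991 + 366*(-90))/286975 = (366991 - 32940)*(1/286975) = 334051*(1/286975) = 334051/286975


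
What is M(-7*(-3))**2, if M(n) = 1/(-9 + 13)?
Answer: 1/16 ≈ 0.062500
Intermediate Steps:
M(n) = 1/4
M(-7*(-3))**2 = (1/4)**2 = 1/16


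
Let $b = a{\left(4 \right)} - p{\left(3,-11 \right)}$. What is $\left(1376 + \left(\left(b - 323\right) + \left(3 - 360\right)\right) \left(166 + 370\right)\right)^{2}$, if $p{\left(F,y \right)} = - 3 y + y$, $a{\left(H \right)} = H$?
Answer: $138944053504$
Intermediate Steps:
$p{\left(F,y \right)} = - 2 y$
$b = -18$ ($b = 4 - \left(-2\right) \left(-11\right) = 4 - 22 = -18$)
$\left(1376 + \left(\left(b - 323\right) + \left(3 - 360\right)\right) \left(166 + 370\right)\right)^{2} = \left(1376 + \left(\left(-18 - 323\right) + \left(3 - 360\right)\right) \left(166 + 370\right)\right)^{2} = \left(1376 + \left(-341 + \left(3 - 360\right)\right) 536\right)^{2} = \left(1376 + \left(-341 - 357\right) 536\right)^{2} = \left(1376 - 374128\right)^{2} = \left(-372752\right)^{2} = 138944053504$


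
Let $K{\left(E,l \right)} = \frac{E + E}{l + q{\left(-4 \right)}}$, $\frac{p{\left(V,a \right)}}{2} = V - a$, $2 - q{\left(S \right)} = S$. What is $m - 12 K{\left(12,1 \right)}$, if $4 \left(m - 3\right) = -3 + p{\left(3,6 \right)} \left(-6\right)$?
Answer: $- \frac{837}{28} \approx -29.893$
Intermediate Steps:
$q{\left(S \right)} = 2 - S$
$p{\left(V,a \right)} = - 2 a + 2 V$ ($p{\left(V,a \right)} = 2 \left(V - a\right) = - 2 a + 2 V$)
$K{\left(E,l \right)} = \frac{2 E}{6 + l}$ ($K{\left(E,l \right)} = \frac{E + E}{l + \left(2 - -4\right)} = \frac{2 E}{l + \left(2 + 4\right)} = \frac{2 E}{l + 6} = \frac{2 E}{6 + l}$)
$m = \frac{45}{4}$ ($m = 3 + \frac{-3 + \left(\left(-2\right) 6 + 2 \cdot 3\right) \left(-6\right)}{4} = 3 + \frac{-3 + \left(-12 + 6\right) \left(-6\right)}{4} = 3 + \frac{-3 - -36}{4} = 3 + \frac{-3 + 36}{4} = 3 + \frac{1}{4} \cdot 33 = 3 + \frac{33}{4} = \frac{45}{4} \approx 11.25$)
$m - 12 K{\left(12,1 \right)} = \frac{45}{4} - 12 \cdot 2 \cdot 12 \frac{1}{6 + 1} = \frac{45}{4} - 12 \cdot 2 \cdot 12 \cdot \frac{1}{7} = \frac{45}{4} - \frac{288}{7} = - \frac{837}{28}$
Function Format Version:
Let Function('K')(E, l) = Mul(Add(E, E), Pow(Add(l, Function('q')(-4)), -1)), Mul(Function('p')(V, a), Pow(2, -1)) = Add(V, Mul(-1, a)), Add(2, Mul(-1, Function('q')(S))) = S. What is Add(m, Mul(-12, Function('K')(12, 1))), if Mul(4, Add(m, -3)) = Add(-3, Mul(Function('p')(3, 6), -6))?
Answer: Rational(-837, 28) ≈ -29.893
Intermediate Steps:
Function('q')(S) = Add(2, Mul(-1, S))
Function('p')(V, a) = Add(Mul(-2, a), Mul(2, V)) (Function('p')(V, a) = Mul(2, Add(V, Mul(-1, a))) = Add(Mul(-2, a), Mul(2, V)))
Function('K')(E, l) = Mul(2, E, Pow(Add(6, l), -1)) (Function('K')(E, l) = Mul(Add(E, E), Pow(Add(l, Add(2, Mul(-1, -4))), -1)) = Mul(Mul(2, E), Pow(Add(l, Add(2, 4)), -1)) = Mul(Mul(2, E), Pow(Add(l, 6), -1)) = Mul(Mul(2, E), Pow(Add(6, l), -1)) = Mul(2, E, Pow(Add(6, l), -1)))
m = Rational(45, 4) (m = Add(3, Mul(Rational(1, 4), Add(-3, Mul(Add(Mul(-2, 6), Mul(2, 3)), -6)))) = Add(3, Mul(Rational(1, 4), Add(-3, Mul(Add(-12, 6), -6)))) = Add(3, Mul(Rational(1, 4), Add(-3, Mul(-6, -6)))) = Add(3, Mul(Rational(1, 4), Add(-3, 36))) = Add(3, Mul(Rational(1, 4), 33)) = Add(3, Rational(33, 4)) = Rational(45, 4) ≈ 11.250)
Add(m, Mul(-12, Function('K')(12, 1))) = Add(Rational(45, 4), Mul(-12, Mul(2, 12, Pow(Add(6, 1), -1)))) = Add(Rational(45, 4), Mul(-12, Mul(2, 12, Pow(7, -1)))) = Add(Rational(45, 4), Mul(-12, Mul(2, 12, Rational(1, 7)))) = Add(Rational(45, 4), Mul(-12, Rational(24, 7))) = Add(Rational(45, 4), Rational(-288, 7)) = Rational(-837, 28)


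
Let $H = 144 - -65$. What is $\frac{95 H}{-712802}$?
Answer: $- \frac{19855}{712802} \approx -0.027855$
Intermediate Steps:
$H = 209$ ($H = 144 + 65 = 209$)
$\frac{95 H}{-712802} = \frac{95 \cdot 209}{-712802} = 19855 \left(- \frac{1}{712802}\right) = - \frac{19855}{712802}$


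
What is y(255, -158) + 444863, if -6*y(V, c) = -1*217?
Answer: 2669395/6 ≈ 4.4490e+5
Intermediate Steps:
y(V, c) = 217/6 (y(V, c) = -(-1)*217/6 = -⅙*(-217) = 217/6)
y(255, -158) + 444863 = 217/6 + 444863 = 2669395/6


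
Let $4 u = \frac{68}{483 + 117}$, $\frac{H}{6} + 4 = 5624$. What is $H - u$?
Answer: $\frac{20231983}{600} \approx 33720.0$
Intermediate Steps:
$H = 33720$ ($H = -24 + 6 \cdot 5624 = -24 + 33744 = 33720$)
$u = \frac{17}{600}$ ($u = \frac{68 \frac{1}{483 + 117}}{4} = \frac{68 \cdot \frac{1}{600}}{4} = \frac{1}{4} \cdot \frac{17}{150} = \frac{17}{600} \approx 0.028333$)
$H - u = 33720 - \frac{17}{600} = \frac{20231983}{600}$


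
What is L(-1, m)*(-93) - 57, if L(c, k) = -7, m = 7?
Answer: 594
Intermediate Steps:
L(-1, m)*(-93) - 57 = -7*(-93) - 57 = 651 - 57 = 594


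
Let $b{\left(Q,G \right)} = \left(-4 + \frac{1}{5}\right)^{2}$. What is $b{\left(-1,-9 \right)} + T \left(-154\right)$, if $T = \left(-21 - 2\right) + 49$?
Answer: $- \frac{99739}{25} \approx -3989.6$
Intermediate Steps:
$T = 26$ ($T = -23 + 49 = 26$)
$b{\left(Q,G \right)} = \frac{361}{25}$ ($b{\left(Q,G \right)} = \left(-4 + \frac{1}{5}\right)^{2} = \left(- \frac{19}{5}\right)^{2} = \frac{361}{25}$)
$b{\left(-1,-9 \right)} + T \left(-154\right) = \frac{361}{25} + 26 \left(-154\right) = \frac{361}{25} - 4004 = - \frac{99739}{25}$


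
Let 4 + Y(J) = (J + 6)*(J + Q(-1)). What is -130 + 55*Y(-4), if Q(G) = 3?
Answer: -460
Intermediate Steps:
Y(J) = -4 + (3 + J)*(6 + J) (Y(J) = -4 + (J + 6)*(J + 3) = -4 + (6 + J)*(3 + J) = -4 + (3 + J)*(6 + J))
-130 + 55*Y(-4) = -130 + 55*(14 + (-4)² + 9*(-4)) = -130 + 55*(14 + 16 - 36) = -130 + 55*(-6) = -130 - 330 = -460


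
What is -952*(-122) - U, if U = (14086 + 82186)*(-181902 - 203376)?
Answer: 37091599760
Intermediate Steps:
U = -37091483616 (U = 96272*(-385278) = -37091483616)
-952*(-122) - U = -952*(-122) - 1*(-37091483616) = 116144 + 37091483616 = 37091599760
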